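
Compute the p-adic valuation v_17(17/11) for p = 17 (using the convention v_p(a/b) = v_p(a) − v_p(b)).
v_17(17/11) = 1

Factor powers of 17 from the numerator and denominator of the reduced fraction: 17 = 17^1 · 1 and 11 = 17^0 · 11. Apply v_p(a/b) = v_p(a) − v_p(b): v_17(17/11) = 1 − 0 = 1.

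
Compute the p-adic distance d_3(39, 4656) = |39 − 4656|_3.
d_3(39, 4656) = 1/243

Step 1 — x − y = 39 − 4656 = -4617. Step 2 — v_3(-4617) = 5 (factor: -4617 = −(3^5 · 19); the sign does not affect v_p). Step 3 — |x − y|_3 = 3^{-5} = 1/243.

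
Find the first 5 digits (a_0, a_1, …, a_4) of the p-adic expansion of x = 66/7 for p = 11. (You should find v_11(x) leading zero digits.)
(a_0, …, a_4) = (0, 4, 6, 1, 3)

v_11(66/7) = 1, so a_0 = ... = a_0 = 0. Factor out: x = 11^1 · u with u = 6/7 a unit in ℤ_11. Expand u iteratively via a_{v+i} = u_i mod 11, u_{i+1} = (u_i − a_{v+i})/11:
  u_0 = 6/7;  a_1 = 4;  u_1 = (u_0 − 4)/11 = -2/7
  u_1 = -2/7;  a_2 = 6;  u_2 = (u_1 − 6)/11 = -4/7
  u_2 = -4/7;  a_3 = 1;  u_3 = (u_2 − 1)/11 = -1/7
  u_3 = -1/7;  a_4 = 3;  u_4 = (u_3 − 3)/11 = -2/7
Digits: (0, 4, 6, 1, 3).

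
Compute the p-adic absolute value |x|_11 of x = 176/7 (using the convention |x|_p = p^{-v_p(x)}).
|176/7|_11 = 1/11

Step 1 — compute v_11(x) by factoring powers of 11 out of the numerator and denominator: v_11(176/7) = 1. Step 2 — apply |x|_p = p^{-v_p(x)} = 11^{-1} = 1/11.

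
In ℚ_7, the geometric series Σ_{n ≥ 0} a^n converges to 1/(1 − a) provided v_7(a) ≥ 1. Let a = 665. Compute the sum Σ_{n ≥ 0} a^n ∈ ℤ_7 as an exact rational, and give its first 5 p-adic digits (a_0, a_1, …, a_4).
Σ a^n = 1/(1 − a) = -1/664;  first 5 digits = (1, 4, 1, 4, 2)

v_7(a) = 1 ≥ 1, so the series converges in ℤ_7 to 1/(1 − a) = 1/(1 − 665) = -1/664. Expand this rational in ℤ_7: compute digits iteratively via d_i = x_i mod 7, x_{i+1} = (x_i − d_i)/7. The first 5 digits are (1, 4, 1, 4, 2).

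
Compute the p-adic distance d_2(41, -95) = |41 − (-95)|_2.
d_2(41, -95) = 1/8

Step 1 — x − y = 41 − (-95) = 136. Step 2 — v_2(136) = 3 (factor: 136 = (2^3 · 17); the sign does not affect v_p). Step 3 — |x − y|_2 = 2^{-3} = 1/8.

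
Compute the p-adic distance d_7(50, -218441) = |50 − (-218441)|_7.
d_7(50, -218441) = 1/16807

Step 1 — x − y = 50 − (-218441) = 218491. Step 2 — v_7(218491) = 5 (factor: 218491 = (7^5 · 13); the sign does not affect v_p). Step 3 — |x − y|_7 = 7^{-5} = 1/16807.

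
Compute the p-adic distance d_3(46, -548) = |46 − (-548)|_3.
d_3(46, -548) = 1/27

Step 1 — x − y = 46 − (-548) = 594. Step 2 — v_3(594) = 3 (factor: 594 = (3^3 · 22); the sign does not affect v_p). Step 3 — |x − y|_3 = 3^{-3} = 1/27.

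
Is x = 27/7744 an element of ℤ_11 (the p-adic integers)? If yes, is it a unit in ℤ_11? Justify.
x ∉ ℤ_11 (v_11(x) = -2 < 0)

ℤ_11 = {x ∈ ℚ_11 : v_11(x) ≥ 0} and ℤ_11^× = {x ∈ ℤ_11 : v_11(x) = 0}. Here v_11(27/7744) = v_11(num) − v_11(den) = -2; compare against these criteria.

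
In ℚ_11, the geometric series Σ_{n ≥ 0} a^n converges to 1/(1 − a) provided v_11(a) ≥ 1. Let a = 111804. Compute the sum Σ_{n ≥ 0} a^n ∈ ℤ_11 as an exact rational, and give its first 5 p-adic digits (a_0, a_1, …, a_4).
Σ a^n = 1/(1 − a) = -1/111803;  first 5 digits = (1, 0, 0, 7, 7)

v_11(a) = 3 ≥ 1, so the series converges in ℤ_11 to 1/(1 − a) = 1/(1 − 111804) = -1/111803. Expand this rational in ℤ_11: compute digits iteratively via d_i = x_i mod 11, x_{i+1} = (x_i − d_i)/11. The first 5 digits are (1, 0, 0, 7, 7).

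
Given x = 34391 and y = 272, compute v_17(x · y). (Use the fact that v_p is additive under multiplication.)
v_17(9354352) = 4

v_p(x) = 3 (factor: 34391 = 17^3 · 7); v_p(y) = 1 (factor: 272 = 17^1 · 16). Additivity: v_p(xy) = v_p(x) + v_p(y) = 3 + 1 = 4. (Direct check: xy = 9354352 = 17^4 · (112).)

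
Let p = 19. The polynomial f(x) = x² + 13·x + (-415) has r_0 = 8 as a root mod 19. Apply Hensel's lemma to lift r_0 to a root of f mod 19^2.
r_1 = 141 (mod 361)

Hensel: r_{i+1} = r_i − f(r_i)·(f′(r_i))^{-1} mod 19^{i+2}, f′(x) = 2x + 13. Iterate:
  r_0 = 8 (mod 19)
  r_1 = 141 (mod 361)
Final: r = 141 satisfies f(r) ≡ 0 mod 19^2.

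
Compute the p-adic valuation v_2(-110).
v_2(-110) = 1

v_2(n) is the largest exponent k such that 2^k divides n. Factor out: -110 = -2^1 · 55. (Sign doesn't affect v_p.) So v_2(-110) = 1.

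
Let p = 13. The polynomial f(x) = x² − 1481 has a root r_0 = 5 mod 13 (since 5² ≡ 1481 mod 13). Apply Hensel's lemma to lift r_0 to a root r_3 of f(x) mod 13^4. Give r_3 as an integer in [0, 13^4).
r_3 = 11406 (mod 28561)

Hensel's recurrence: r_{i+1} = r_i − f(r_i)·(f′(r_i))^{-1} mod 13^{i+2}, with f′(x) = 2x. Iterate:
  r_0 = 5 (mod 13)
  r_1 = 83 (mod 169)
  r_2 = 421 (mod 2197)
  r_3 = 11406 (mod 28561)
Final: r_3 = 11406, and one checks f(r_3) ≡ 0 mod 13^4.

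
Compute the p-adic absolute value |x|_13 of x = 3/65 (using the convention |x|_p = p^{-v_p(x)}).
|3/65|_13 = 13

Step 1 — compute v_13(x) by factoring powers of 13 out of the numerator and denominator: v_13(3/65) = -1. Step 2 — apply |x|_p = p^{-v_p(x)} = 13^{1} = 13.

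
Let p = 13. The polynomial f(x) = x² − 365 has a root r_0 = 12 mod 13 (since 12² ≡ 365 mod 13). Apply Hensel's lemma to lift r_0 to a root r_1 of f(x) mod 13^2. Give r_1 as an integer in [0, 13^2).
r_1 = 155 (mod 169)

Hensel's recurrence: r_{i+1} = r_i − f(r_i)·(f′(r_i))^{-1} mod 13^{i+2}, with f′(x) = 2x. Iterate:
  r_0 = 12 (mod 13)
  r_1 = 155 (mod 169)
Final: r_1 = 155, and one checks f(r_1) ≡ 0 mod 13^2.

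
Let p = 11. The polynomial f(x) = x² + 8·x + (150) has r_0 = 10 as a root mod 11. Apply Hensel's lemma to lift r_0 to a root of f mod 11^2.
r_1 = 76 (mod 121)

Hensel: r_{i+1} = r_i − f(r_i)·(f′(r_i))^{-1} mod 11^{i+2}, f′(x) = 2x + 8. Iterate:
  r_0 = 10 (mod 11)
  r_1 = 76 (mod 121)
Final: r = 76 satisfies f(r) ≡ 0 mod 11^2.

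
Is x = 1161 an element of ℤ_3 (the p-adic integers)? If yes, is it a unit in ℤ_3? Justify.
x ∈ ℤ_3 but not a unit; v_3(x) = 3 > 0

ℤ_3 = {x ∈ ℚ_3 : v_3(x) ≥ 0} and ℤ_3^× = {x ∈ ℤ_3 : v_3(x) = 0}. Here v_3(1161) = v_3(num) − v_3(den) = 3; compare against these criteria.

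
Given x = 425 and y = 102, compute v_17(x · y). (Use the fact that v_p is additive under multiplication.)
v_17(43350) = 2

v_p(x) = 1 (factor: 425 = 17^1 · 25); v_p(y) = 1 (factor: 102 = 17^1 · 6). Additivity: v_p(xy) = v_p(x) + v_p(y) = 1 + 1 = 2. (Direct check: xy = 43350 = 17^2 · (150).)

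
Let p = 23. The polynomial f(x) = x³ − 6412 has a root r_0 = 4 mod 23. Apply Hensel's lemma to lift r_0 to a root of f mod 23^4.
r_3 = 210017 (mod 279841)

Hensel: r_{i+1} = r_i − f(r_i)/f′(r_i) mod 23^{i+2}, where f′(x) = 3x². Iterate:
  r_0 = 4 (mod 23)
  r_1 = 4 (mod 529)
  r_2 = 3178 (mod 12167)
  r_3 = 210017 (mod 279841)
Final: r = 210017 with f(r) ≡ 0 mod 23^4.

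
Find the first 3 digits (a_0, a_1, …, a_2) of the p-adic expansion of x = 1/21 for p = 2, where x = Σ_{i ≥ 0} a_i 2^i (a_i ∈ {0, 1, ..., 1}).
(a_0, …, a_2) = (1, 0, 1)

v_2(1/21) = 0 (numerator and denominator both coprime to 2), so x ∈ ℤ_2^×. Compute digits iteratively via a_i = x_i mod 2, x_{i+1} = (x_i − a_i)/2, with x_0 = x:
  x_0 = 1/21;  a_0 = 1;  x_1 = (x_0 − 1)/2 = -10/21
  x_1 = -10/21;  a_1 = 0;  x_2 = (x_1 − 0)/2 = -5/21
  x_2 = -5/21;  a_2 = 1;  x_3 = (x_2 − 1)/2 = -13/21
Digits: (1, 0, 1).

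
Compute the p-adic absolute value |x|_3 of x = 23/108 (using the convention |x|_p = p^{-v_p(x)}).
|23/108|_3 = 27

Step 1 — compute v_3(x) by factoring powers of 3 out of the numerator and denominator: v_3(23/108) = -3. Step 2 — apply |x|_p = p^{-v_p(x)} = 3^{3} = 27.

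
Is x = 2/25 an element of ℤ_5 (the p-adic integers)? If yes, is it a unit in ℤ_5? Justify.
x ∉ ℤ_5 (v_5(x) = -2 < 0)

ℤ_5 = {x ∈ ℚ_5 : v_5(x) ≥ 0} and ℤ_5^× = {x ∈ ℤ_5 : v_5(x) = 0}. Here v_5(2/25) = v_5(num) − v_5(den) = -2; compare against these criteria.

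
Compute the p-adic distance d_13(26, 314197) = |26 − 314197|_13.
d_13(26, 314197) = 1/28561

Step 1 — x − y = 26 − 314197 = -314171. Step 2 — v_13(-314171) = 4 (factor: -314171 = −(13^4 · 11); the sign does not affect v_p). Step 3 — |x − y|_13 = 13^{-4} = 1/28561.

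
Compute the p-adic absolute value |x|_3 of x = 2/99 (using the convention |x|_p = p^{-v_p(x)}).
|2/99|_3 = 9

Step 1 — compute v_3(x) by factoring powers of 3 out of the numerator and denominator: v_3(2/99) = -2. Step 2 — apply |x|_p = p^{-v_p(x)} = 3^{2} = 9.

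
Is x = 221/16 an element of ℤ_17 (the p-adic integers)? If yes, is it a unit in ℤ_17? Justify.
x ∈ ℤ_17 but not a unit; v_17(x) = 1 > 0

ℤ_17 = {x ∈ ℚ_17 : v_17(x) ≥ 0} and ℤ_17^× = {x ∈ ℤ_17 : v_17(x) = 0}. Here v_17(221/16) = v_17(num) − v_17(den) = 1; compare against these criteria.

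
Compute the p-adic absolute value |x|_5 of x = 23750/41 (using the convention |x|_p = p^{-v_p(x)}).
|23750/41|_5 = 1/625

Step 1 — compute v_5(x) by factoring powers of 5 out of the numerator and denominator: v_5(23750/41) = 4. Step 2 — apply |x|_p = p^{-v_p(x)} = 5^{-4} = 1/625.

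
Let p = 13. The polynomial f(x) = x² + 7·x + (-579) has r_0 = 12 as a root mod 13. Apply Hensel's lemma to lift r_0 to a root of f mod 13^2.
r_1 = 116 (mod 169)

Hensel: r_{i+1} = r_i − f(r_i)·(f′(r_i))^{-1} mod 13^{i+2}, f′(x) = 2x + 7. Iterate:
  r_0 = 12 (mod 13)
  r_1 = 116 (mod 169)
Final: r = 116 satisfies f(r) ≡ 0 mod 13^2.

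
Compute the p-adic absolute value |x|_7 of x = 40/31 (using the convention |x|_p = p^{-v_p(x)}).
|40/31|_7 = 1

Step 1 — compute v_7(x) by factoring powers of 7 out of the numerator and denominator: v_7(40/31) = 0. Step 2 — apply |x|_p = p^{-v_p(x)} = 7^{0} = 1.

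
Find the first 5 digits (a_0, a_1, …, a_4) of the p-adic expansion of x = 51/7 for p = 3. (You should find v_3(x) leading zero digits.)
(a_0, …, a_4) = (0, 2, 1, 1, 0)

v_3(51/7) = 1, so a_0 = ... = a_0 = 0. Factor out: x = 3^1 · u with u = 17/7 a unit in ℤ_3. Expand u iteratively via a_{v+i} = u_i mod 3, u_{i+1} = (u_i − a_{v+i})/3:
  u_0 = 17/7;  a_1 = 2;  u_1 = (u_0 − 2)/3 = 1/7
  u_1 = 1/7;  a_2 = 1;  u_2 = (u_1 − 1)/3 = -2/7
  u_2 = -2/7;  a_3 = 1;  u_3 = (u_2 − 1)/3 = -3/7
  u_3 = -3/7;  a_4 = 0;  u_4 = (u_3 − 0)/3 = -1/7
Digits: (0, 2, 1, 1, 0).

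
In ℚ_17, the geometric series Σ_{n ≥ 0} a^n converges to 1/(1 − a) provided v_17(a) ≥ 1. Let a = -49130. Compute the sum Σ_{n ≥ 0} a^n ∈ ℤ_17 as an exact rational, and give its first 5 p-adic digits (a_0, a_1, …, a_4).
Σ a^n = 1/(1 − a) = 1/49131;  first 5 digits = (1, 0, 0, 7, 16)

v_17(a) = 3 ≥ 1, so the series converges in ℤ_17 to 1/(1 − a) = 1/(1 − (-49130)) = 1/49131. Expand this rational in ℤ_17: compute digits iteratively via d_i = x_i mod 17, x_{i+1} = (x_i − d_i)/17. The first 5 digits are (1, 0, 0, 7, 16).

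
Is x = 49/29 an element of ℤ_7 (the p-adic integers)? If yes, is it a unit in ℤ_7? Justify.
x ∈ ℤ_7 but not a unit; v_7(x) = 2 > 0

ℤ_7 = {x ∈ ℚ_7 : v_7(x) ≥ 0} and ℤ_7^× = {x ∈ ℤ_7 : v_7(x) = 0}. Here v_7(49/29) = v_7(num) − v_7(den) = 2; compare against these criteria.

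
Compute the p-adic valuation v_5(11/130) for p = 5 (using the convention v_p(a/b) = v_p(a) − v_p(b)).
v_5(11/130) = -1

Factor powers of 5 from the numerator and denominator of the reduced fraction: 11 = 5^0 · 11 and 130 = 5^1 · 26. Apply v_p(a/b) = v_p(a) − v_p(b): v_5(11/130) = 0 − 1 = -1.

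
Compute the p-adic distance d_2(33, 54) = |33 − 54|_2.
d_2(33, 54) = 1

Step 1 — x − y = 33 − 54 = -21. Step 2 — v_2(-21) = 0 (factor: -21 = −(2^0 · 21); the sign does not affect v_p). Step 3 — |x − y|_2 = 2^{0} = 1.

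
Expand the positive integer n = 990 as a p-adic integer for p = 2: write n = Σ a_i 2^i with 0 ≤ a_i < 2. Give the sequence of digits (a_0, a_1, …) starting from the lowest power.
(a_0, a_1, …) = (0, 1, 1, 1, 1, 0, 1, 1, 1, 1)

Repeated division by 2 gives the digits low-to-high: 990 = 1·2^1 + 1·2^2 + 1·2^3 + 1·2^4 + 1·2^6 + 1·2^7 + 1·2^8 + 1·2^9. Digit sequence: (0, 1, 1, 1, 1, 0, 1, 1, 1, 1).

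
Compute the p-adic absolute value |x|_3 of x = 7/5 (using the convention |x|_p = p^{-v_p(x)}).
|7/5|_3 = 1

Step 1 — compute v_3(x) by factoring powers of 3 out of the numerator and denominator: v_3(7/5) = 0. Step 2 — apply |x|_p = p^{-v_p(x)} = 3^{0} = 1.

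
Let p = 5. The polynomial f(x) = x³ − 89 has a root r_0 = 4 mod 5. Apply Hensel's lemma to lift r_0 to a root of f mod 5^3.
r_2 = 54 (mod 125)

Hensel: r_{i+1} = r_i − f(r_i)/f′(r_i) mod 5^{i+2}, where f′(x) = 3x². Iterate:
  r_0 = 4 (mod 5)
  r_1 = 4 (mod 25)
  r_2 = 54 (mod 125)
Final: r = 54 with f(r) ≡ 0 mod 5^3.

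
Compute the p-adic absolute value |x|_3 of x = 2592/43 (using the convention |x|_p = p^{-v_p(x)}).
|2592/43|_3 = 1/81

Step 1 — compute v_3(x) by factoring powers of 3 out of the numerator and denominator: v_3(2592/43) = 4. Step 2 — apply |x|_p = p^{-v_p(x)} = 3^{-4} = 1/81.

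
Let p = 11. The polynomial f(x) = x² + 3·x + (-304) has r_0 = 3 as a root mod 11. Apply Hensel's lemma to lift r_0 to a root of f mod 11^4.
r_3 = 14622 (mod 14641)

Hensel: r_{i+1} = r_i − f(r_i)·(f′(r_i))^{-1} mod 11^{i+2}, f′(x) = 2x + 3. Iterate:
  r_0 = 3 (mod 11)
  r_1 = 102 (mod 121)
  r_2 = 1312 (mod 1331)
  r_3 = 14622 (mod 14641)
Final: r = 14622 satisfies f(r) ≡ 0 mod 11^4.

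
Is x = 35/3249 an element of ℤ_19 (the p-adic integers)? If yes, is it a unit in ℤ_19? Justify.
x ∉ ℤ_19 (v_19(x) = -2 < 0)

ℤ_19 = {x ∈ ℚ_19 : v_19(x) ≥ 0} and ℤ_19^× = {x ∈ ℤ_19 : v_19(x) = 0}. Here v_19(35/3249) = v_19(num) − v_19(den) = -2; compare against these criteria.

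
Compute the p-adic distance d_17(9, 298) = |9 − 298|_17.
d_17(9, 298) = 1/289

Step 1 — x − y = 9 − 298 = -289. Step 2 — v_17(-289) = 2 (factor: -289 = −(17^2 · 1); the sign does not affect v_p). Step 3 — |x − y|_17 = 17^{-2} = 1/289.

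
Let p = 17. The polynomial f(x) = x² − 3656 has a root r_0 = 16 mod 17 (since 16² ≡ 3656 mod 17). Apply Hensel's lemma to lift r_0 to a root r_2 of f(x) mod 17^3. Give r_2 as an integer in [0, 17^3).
r_2 = 4385 (mod 4913)

Hensel's recurrence: r_{i+1} = r_i − f(r_i)·(f′(r_i))^{-1} mod 17^{i+2}, with f′(x) = 2x. Iterate:
  r_0 = 16 (mod 17)
  r_1 = 50 (mod 289)
  r_2 = 4385 (mod 4913)
Final: r_2 = 4385, and one checks f(r_2) ≡ 0 mod 17^3.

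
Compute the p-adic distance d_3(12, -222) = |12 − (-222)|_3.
d_3(12, -222) = 1/9

Step 1 — x − y = 12 − (-222) = 234. Step 2 — v_3(234) = 2 (factor: 234 = (3^2 · 26); the sign does not affect v_p). Step 3 — |x − y|_3 = 3^{-2} = 1/9.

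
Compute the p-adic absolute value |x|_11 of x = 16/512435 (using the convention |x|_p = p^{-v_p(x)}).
|16/512435|_11 = 14641

Step 1 — compute v_11(x) by factoring powers of 11 out of the numerator and denominator: v_11(16/512435) = -4. Step 2 — apply |x|_p = p^{-v_p(x)} = 11^{4} = 14641.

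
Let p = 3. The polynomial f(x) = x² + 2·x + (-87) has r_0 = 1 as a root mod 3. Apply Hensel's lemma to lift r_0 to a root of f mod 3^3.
r_2 = 13 (mod 27)

Hensel: r_{i+1} = r_i − f(r_i)·(f′(r_i))^{-1} mod 3^{i+2}, f′(x) = 2x + 2. Iterate:
  r_0 = 1 (mod 3)
  r_1 = 4 (mod 9)
  r_2 = 13 (mod 27)
Final: r = 13 satisfies f(r) ≡ 0 mod 3^3.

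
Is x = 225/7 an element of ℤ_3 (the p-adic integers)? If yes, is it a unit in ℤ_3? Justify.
x ∈ ℤ_3 but not a unit; v_3(x) = 2 > 0

ℤ_3 = {x ∈ ℚ_3 : v_3(x) ≥ 0} and ℤ_3^× = {x ∈ ℤ_3 : v_3(x) = 0}. Here v_3(225/7) = v_3(num) − v_3(den) = 2; compare against these criteria.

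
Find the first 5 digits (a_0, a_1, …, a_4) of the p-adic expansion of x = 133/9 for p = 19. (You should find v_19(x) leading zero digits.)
(a_0, …, a_4) = (0, 5, 4, 4, 4)

v_19(133/9) = 1, so a_0 = ... = a_0 = 0. Factor out: x = 19^1 · u with u = 7/9 a unit in ℤ_19. Expand u iteratively via a_{v+i} = u_i mod 19, u_{i+1} = (u_i − a_{v+i})/19:
  u_0 = 7/9;  a_1 = 5;  u_1 = (u_0 − 5)/19 = -2/9
  u_1 = -2/9;  a_2 = 4;  u_2 = (u_1 − 4)/19 = -2/9
  u_2 = -2/9;  a_3 = 4;  u_3 = (u_2 − 4)/19 = -2/9
  u_3 = -2/9;  a_4 = 4;  u_4 = (u_3 − 4)/19 = -2/9
Digits: (0, 5, 4, 4, 4).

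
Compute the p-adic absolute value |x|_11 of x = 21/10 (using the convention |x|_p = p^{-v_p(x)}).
|21/10|_11 = 1

Step 1 — compute v_11(x) by factoring powers of 11 out of the numerator and denominator: v_11(21/10) = 0. Step 2 — apply |x|_p = p^{-v_p(x)} = 11^{0} = 1.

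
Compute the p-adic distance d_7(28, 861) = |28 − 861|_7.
d_7(28, 861) = 1/49

Step 1 — x − y = 28 − 861 = -833. Step 2 — v_7(-833) = 2 (factor: -833 = −(7^2 · 17); the sign does not affect v_p). Step 3 — |x − y|_7 = 7^{-2} = 1/49.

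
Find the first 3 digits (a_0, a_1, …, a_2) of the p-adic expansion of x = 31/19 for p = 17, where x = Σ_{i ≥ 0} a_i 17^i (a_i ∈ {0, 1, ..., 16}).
(a_0, …, a_2) = (7, 14, 9)

v_17(31/19) = 0 (numerator and denominator both coprime to 17), so x ∈ ℤ_17^×. Compute digits iteratively via a_i = x_i mod 17, x_{i+1} = (x_i − a_i)/17, with x_0 = x:
  x_0 = 31/19;  a_0 = 7;  x_1 = (x_0 − 7)/17 = -6/19
  x_1 = -6/19;  a_1 = 14;  x_2 = (x_1 − 14)/17 = -16/19
  x_2 = -16/19;  a_2 = 9;  x_3 = (x_2 − 9)/17 = -11/19
Digits: (7, 14, 9).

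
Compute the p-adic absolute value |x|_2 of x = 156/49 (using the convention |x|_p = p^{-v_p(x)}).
|156/49|_2 = 1/4

Step 1 — compute v_2(x) by factoring powers of 2 out of the numerator and denominator: v_2(156/49) = 2. Step 2 — apply |x|_p = p^{-v_p(x)} = 2^{-2} = 1/4.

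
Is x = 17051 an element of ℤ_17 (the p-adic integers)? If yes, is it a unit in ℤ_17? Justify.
x ∈ ℤ_17 but not a unit; v_17(x) = 2 > 0

ℤ_17 = {x ∈ ℚ_17 : v_17(x) ≥ 0} and ℤ_17^× = {x ∈ ℤ_17 : v_17(x) = 0}. Here v_17(17051) = v_17(num) − v_17(den) = 2; compare against these criteria.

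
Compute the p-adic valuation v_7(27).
v_7(27) = 0

v_7(n) is the largest exponent k such that 7^k divides n. Factor out: 27 = 7^0 · 27. (Sign doesn't affect v_p.) So v_7(27) = 0.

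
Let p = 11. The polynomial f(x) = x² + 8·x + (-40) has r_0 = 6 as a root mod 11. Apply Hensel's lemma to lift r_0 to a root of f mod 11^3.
r_2 = 512 (mod 1331)

Hensel: r_{i+1} = r_i − f(r_i)·(f′(r_i))^{-1} mod 11^{i+2}, f′(x) = 2x + 8. Iterate:
  r_0 = 6 (mod 11)
  r_1 = 28 (mod 121)
  r_2 = 512 (mod 1331)
Final: r = 512 satisfies f(r) ≡ 0 mod 11^3.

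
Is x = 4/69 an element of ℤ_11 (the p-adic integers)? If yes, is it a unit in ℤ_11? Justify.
x ∈ ℤ_11^× (unit); v_11(x) = 0

ℤ_11 = {x ∈ ℚ_11 : v_11(x) ≥ 0} and ℤ_11^× = {x ∈ ℤ_11 : v_11(x) = 0}. Here v_11(4/69) = v_11(num) − v_11(den) = 0; compare against these criteria.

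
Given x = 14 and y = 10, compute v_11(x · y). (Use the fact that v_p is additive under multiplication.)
v_11(140) = 0

v_p(x) = 0 (factor: 14 = 11^0 · 14); v_p(y) = 0 (factor: 10 = 11^0 · 10). Additivity: v_p(xy) = v_p(x) + v_p(y) = 0 + 0 = 0. (Direct check: xy = 140 = 11^0 · (140).)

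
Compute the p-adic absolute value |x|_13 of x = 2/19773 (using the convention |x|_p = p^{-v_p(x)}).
|2/19773|_13 = 2197

Step 1 — compute v_13(x) by factoring powers of 13 out of the numerator and denominator: v_13(2/19773) = -3. Step 2 — apply |x|_p = p^{-v_p(x)} = 13^{3} = 2197.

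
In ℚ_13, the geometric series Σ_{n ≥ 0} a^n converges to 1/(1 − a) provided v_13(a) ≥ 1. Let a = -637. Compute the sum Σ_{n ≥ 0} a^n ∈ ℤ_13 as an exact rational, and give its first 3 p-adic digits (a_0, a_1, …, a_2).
Σ a^n = 1/(1 − a) = 1/638;  first 3 digits = (1, 3, 5)

v_13(a) = 1 ≥ 1, so the series converges in ℤ_13 to 1/(1 − a) = 1/(1 − (-637)) = 1/638. Expand this rational in ℤ_13: compute digits iteratively via d_i = x_i mod 13, x_{i+1} = (x_i − d_i)/13. The first 3 digits are (1, 3, 5).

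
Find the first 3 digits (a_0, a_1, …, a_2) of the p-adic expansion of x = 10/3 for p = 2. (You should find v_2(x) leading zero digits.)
(a_0, …, a_2) = (0, 1, 1)

v_2(10/3) = 1, so a_0 = ... = a_0 = 0. Factor out: x = 2^1 · u with u = 5/3 a unit in ℤ_2. Expand u iteratively via a_{v+i} = u_i mod 2, u_{i+1} = (u_i − a_{v+i})/2:
  u_0 = 5/3;  a_1 = 1;  u_1 = (u_0 − 1)/2 = 1/3
  u_1 = 1/3;  a_2 = 1;  u_2 = (u_1 − 1)/2 = -1/3
Digits: (0, 1, 1).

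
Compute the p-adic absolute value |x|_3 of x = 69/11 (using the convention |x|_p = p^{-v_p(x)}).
|69/11|_3 = 1/3

Step 1 — compute v_3(x) by factoring powers of 3 out of the numerator and denominator: v_3(69/11) = 1. Step 2 — apply |x|_p = p^{-v_p(x)} = 3^{-1} = 1/3.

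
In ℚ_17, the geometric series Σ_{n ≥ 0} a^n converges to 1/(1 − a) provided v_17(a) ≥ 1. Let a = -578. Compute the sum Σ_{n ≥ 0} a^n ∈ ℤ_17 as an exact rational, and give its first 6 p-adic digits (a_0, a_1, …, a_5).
Σ a^n = 1/(1 − a) = 1/579;  first 6 digits = (1, 0, 15, 16, 3, 0)

v_17(a) = 2 ≥ 1, so the series converges in ℤ_17 to 1/(1 − a) = 1/(1 − (-578)) = 1/579. Expand this rational in ℤ_17: compute digits iteratively via d_i = x_i mod 17, x_{i+1} = (x_i − d_i)/17. The first 6 digits are (1, 0, 15, 16, 3, 0).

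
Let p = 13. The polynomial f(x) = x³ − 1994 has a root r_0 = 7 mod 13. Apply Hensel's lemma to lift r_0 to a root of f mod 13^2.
r_1 = 124 (mod 169)

Hensel: r_{i+1} = r_i − f(r_i)/f′(r_i) mod 13^{i+2}, where f′(x) = 3x². Iterate:
  r_0 = 7 (mod 13)
  r_1 = 124 (mod 169)
Final: r = 124 with f(r) ≡ 0 mod 13^2.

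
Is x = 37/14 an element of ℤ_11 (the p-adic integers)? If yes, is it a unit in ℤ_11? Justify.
x ∈ ℤ_11^× (unit); v_11(x) = 0

ℤ_11 = {x ∈ ℚ_11 : v_11(x) ≥ 0} and ℤ_11^× = {x ∈ ℤ_11 : v_11(x) = 0}. Here v_11(37/14) = v_11(num) − v_11(den) = 0; compare against these criteria.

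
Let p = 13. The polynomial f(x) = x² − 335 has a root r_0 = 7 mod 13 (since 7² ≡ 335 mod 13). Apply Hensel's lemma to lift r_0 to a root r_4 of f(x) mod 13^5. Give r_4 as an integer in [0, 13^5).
r_4 = 72963 (mod 371293)

Hensel's recurrence: r_{i+1} = r_i − f(r_i)·(f′(r_i))^{-1} mod 13^{i+2}, with f′(x) = 2x. Iterate:
  r_0 = 7 (mod 13)
  r_1 = 124 (mod 169)
  r_2 = 462 (mod 2197)
  r_3 = 15841 (mod 28561)
  r_4 = 72963 (mod 371293)
Final: r_4 = 72963, and one checks f(r_4) ≡ 0 mod 13^5.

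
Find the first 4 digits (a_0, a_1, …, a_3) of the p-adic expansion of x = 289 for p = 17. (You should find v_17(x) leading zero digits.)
(a_0, …, a_3) = (0, 0, 1, 0)

v_17(289) = 2, so a_0 = ... = a_1 = 0. Factor out: x = 17^2 · u with u = 1 a unit in ℤ_17. Expand u iteratively via a_{v+i} = u_i mod 17, u_{i+1} = (u_i − a_{v+i})/17:
  u_0 = 1;  a_2 = 1;  u_1 = (u_0 − 1)/17 = 0
  u_1 = 0;  a_3 = 0;  u_2 = (u_1 − 0)/17 = 0
Digits: (0, 0, 1, 0).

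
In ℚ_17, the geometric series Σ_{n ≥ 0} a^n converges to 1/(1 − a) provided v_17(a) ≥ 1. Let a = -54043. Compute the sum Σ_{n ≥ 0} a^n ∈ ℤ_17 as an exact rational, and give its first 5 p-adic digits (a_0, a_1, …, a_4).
Σ a^n = 1/(1 − a) = 1/54044;  first 5 digits = (1, 0, 0, 6, 16)

v_17(a) = 3 ≥ 1, so the series converges in ℤ_17 to 1/(1 − a) = 1/(1 − (-54043)) = 1/54044. Expand this rational in ℤ_17: compute digits iteratively via d_i = x_i mod 17, x_{i+1} = (x_i − d_i)/17. The first 5 digits are (1, 0, 0, 6, 16).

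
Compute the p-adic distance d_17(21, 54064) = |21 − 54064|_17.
d_17(21, 54064) = 1/4913

Step 1 — x − y = 21 − 54064 = -54043. Step 2 — v_17(-54043) = 3 (factor: -54043 = −(17^3 · 11); the sign does not affect v_p). Step 3 — |x − y|_17 = 17^{-3} = 1/4913.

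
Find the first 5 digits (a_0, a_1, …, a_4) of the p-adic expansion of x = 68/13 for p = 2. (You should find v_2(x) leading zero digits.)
(a_0, …, a_4) = (0, 0, 1, 0, 1)

v_2(68/13) = 2, so a_0 = ... = a_1 = 0. Factor out: x = 2^2 · u with u = 17/13 a unit in ℤ_2. Expand u iteratively via a_{v+i} = u_i mod 2, u_{i+1} = (u_i − a_{v+i})/2:
  u_0 = 17/13;  a_2 = 1;  u_1 = (u_0 − 1)/2 = 2/13
  u_1 = 2/13;  a_3 = 0;  u_2 = (u_1 − 0)/2 = 1/13
  u_2 = 1/13;  a_4 = 1;  u_3 = (u_2 − 1)/2 = -6/13
Digits: (0, 0, 1, 0, 1).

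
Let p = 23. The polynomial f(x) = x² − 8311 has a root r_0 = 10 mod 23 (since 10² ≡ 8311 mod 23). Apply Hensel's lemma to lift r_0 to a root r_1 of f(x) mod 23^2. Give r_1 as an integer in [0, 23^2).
r_1 = 447 (mod 529)

Hensel's recurrence: r_{i+1} = r_i − f(r_i)·(f′(r_i))^{-1} mod 23^{i+2}, with f′(x) = 2x. Iterate:
  r_0 = 10 (mod 23)
  r_1 = 447 (mod 529)
Final: r_1 = 447, and one checks f(r_1) ≡ 0 mod 23^2.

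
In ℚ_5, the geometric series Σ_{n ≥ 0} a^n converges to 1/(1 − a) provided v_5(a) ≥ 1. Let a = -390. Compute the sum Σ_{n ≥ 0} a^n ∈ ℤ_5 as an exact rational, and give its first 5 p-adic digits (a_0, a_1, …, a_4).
Σ a^n = 1/(1 − a) = 1/391;  first 5 digits = (1, 2, 3, 1, 3)

v_5(a) = 1 ≥ 1, so the series converges in ℤ_5 to 1/(1 − a) = 1/(1 − (-390)) = 1/391. Expand this rational in ℤ_5: compute digits iteratively via d_i = x_i mod 5, x_{i+1} = (x_i − d_i)/5. The first 5 digits are (1, 2, 3, 1, 3).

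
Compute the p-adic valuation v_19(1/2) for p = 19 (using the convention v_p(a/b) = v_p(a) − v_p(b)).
v_19(1/2) = 0

Factor powers of 19 from the numerator and denominator of the reduced fraction: 1 = 19^0 · 1 and 2 = 19^0 · 2. Apply v_p(a/b) = v_p(a) − v_p(b): v_19(1/2) = 0 − 0 = 0.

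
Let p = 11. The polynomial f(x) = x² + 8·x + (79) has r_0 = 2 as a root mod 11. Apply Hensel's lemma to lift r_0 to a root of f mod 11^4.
r_3 = 1839 (mod 14641)

Hensel: r_{i+1} = r_i − f(r_i)·(f′(r_i))^{-1} mod 11^{i+2}, f′(x) = 2x + 8. Iterate:
  r_0 = 2 (mod 11)
  r_1 = 24 (mod 121)
  r_2 = 508 (mod 1331)
  r_3 = 1839 (mod 14641)
Final: r = 1839 satisfies f(r) ≡ 0 mod 11^4.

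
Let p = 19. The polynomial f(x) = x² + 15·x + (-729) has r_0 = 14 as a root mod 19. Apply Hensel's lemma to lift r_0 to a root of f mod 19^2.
r_1 = 223 (mod 361)

Hensel: r_{i+1} = r_i − f(r_i)·(f′(r_i))^{-1} mod 19^{i+2}, f′(x) = 2x + 15. Iterate:
  r_0 = 14 (mod 19)
  r_1 = 223 (mod 361)
Final: r = 223 satisfies f(r) ≡ 0 mod 19^2.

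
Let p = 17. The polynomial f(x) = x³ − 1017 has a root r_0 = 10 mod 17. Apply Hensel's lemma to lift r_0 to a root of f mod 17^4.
r_3 = 21056 (mod 83521)

Hensel: r_{i+1} = r_i − f(r_i)/f′(r_i) mod 17^{i+2}, where f′(x) = 3x². Iterate:
  r_0 = 10 (mod 17)
  r_1 = 248 (mod 289)
  r_2 = 1404 (mod 4913)
  r_3 = 21056 (mod 83521)
Final: r = 21056 with f(r) ≡ 0 mod 17^4.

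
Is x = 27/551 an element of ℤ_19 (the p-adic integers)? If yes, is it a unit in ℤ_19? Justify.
x ∉ ℤ_19 (v_19(x) = -1 < 0)

ℤ_19 = {x ∈ ℚ_19 : v_19(x) ≥ 0} and ℤ_19^× = {x ∈ ℤ_19 : v_19(x) = 0}. Here v_19(27/551) = v_19(num) − v_19(den) = -1; compare against these criteria.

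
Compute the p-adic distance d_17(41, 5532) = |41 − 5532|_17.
d_17(41, 5532) = 1/289

Step 1 — x − y = 41 − 5532 = -5491. Step 2 — v_17(-5491) = 2 (factor: -5491 = −(17^2 · 19); the sign does not affect v_p). Step 3 — |x − y|_17 = 17^{-2} = 1/289.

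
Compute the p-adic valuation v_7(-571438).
v_7(-571438) = 5

v_7(n) is the largest exponent k such that 7^k divides n. Factor out: -571438 = -7^5 · 34. (Sign doesn't affect v_p.) So v_7(-571438) = 5.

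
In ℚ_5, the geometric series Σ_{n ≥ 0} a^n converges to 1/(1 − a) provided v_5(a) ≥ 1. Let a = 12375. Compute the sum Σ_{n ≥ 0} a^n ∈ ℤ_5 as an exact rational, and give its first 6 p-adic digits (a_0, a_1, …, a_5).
Σ a^n = 1/(1 − a) = -1/12374;  first 6 digits = (1, 0, 0, 4, 4, 3)

v_5(a) = 3 ≥ 1, so the series converges in ℤ_5 to 1/(1 − a) = 1/(1 − 12375) = -1/12374. Expand this rational in ℤ_5: compute digits iteratively via d_i = x_i mod 5, x_{i+1} = (x_i − d_i)/5. The first 6 digits are (1, 0, 0, 4, 4, 3).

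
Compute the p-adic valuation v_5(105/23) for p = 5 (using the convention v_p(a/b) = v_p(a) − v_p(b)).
v_5(105/23) = 1

Factor powers of 5 from the numerator and denominator of the reduced fraction: 105 = 5^1 · 21 and 23 = 5^0 · 23. Apply v_p(a/b) = v_p(a) − v_p(b): v_5(105/23) = 1 − 0 = 1.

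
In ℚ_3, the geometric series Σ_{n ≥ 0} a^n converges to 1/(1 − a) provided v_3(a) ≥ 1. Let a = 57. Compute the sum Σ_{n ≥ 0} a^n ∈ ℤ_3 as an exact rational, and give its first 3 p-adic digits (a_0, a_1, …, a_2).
Σ a^n = 1/(1 − a) = -1/56;  first 3 digits = (1, 1, 1)

v_3(a) = 1 ≥ 1, so the series converges in ℤ_3 to 1/(1 − a) = 1/(1 − 57) = -1/56. Expand this rational in ℤ_3: compute digits iteratively via d_i = x_i mod 3, x_{i+1} = (x_i − d_i)/3. The first 3 digits are (1, 1, 1).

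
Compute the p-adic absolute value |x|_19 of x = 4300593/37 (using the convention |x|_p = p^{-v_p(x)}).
|4300593/37|_19 = 1/130321

Step 1 — compute v_19(x) by factoring powers of 19 out of the numerator and denominator: v_19(4300593/37) = 4. Step 2 — apply |x|_p = p^{-v_p(x)} = 19^{-4} = 1/130321.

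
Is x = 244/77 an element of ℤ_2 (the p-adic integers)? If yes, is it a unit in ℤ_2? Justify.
x ∈ ℤ_2 but not a unit; v_2(x) = 2 > 0

ℤ_2 = {x ∈ ℚ_2 : v_2(x) ≥ 0} and ℤ_2^× = {x ∈ ℤ_2 : v_2(x) = 0}. Here v_2(244/77) = v_2(num) − v_2(den) = 2; compare against these criteria.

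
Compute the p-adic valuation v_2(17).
v_2(17) = 0

v_2(n) is the largest exponent k such that 2^k divides n. Factor out: 17 = 2^0 · 17. (Sign doesn't affect v_p.) So v_2(17) = 0.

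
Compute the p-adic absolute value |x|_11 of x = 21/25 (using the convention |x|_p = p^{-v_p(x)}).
|21/25|_11 = 1

Step 1 — compute v_11(x) by factoring powers of 11 out of the numerator and denominator: v_11(21/25) = 0. Step 2 — apply |x|_p = p^{-v_p(x)} = 11^{0} = 1.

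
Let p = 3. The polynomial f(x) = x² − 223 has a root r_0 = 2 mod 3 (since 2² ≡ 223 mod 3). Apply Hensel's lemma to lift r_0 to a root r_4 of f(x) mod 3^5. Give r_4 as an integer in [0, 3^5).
r_4 = 41 (mod 243)

Hensel's recurrence: r_{i+1} = r_i − f(r_i)·(f′(r_i))^{-1} mod 3^{i+2}, with f′(x) = 2x. Iterate:
  r_0 = 2 (mod 3)
  r_1 = 5 (mod 9)
  r_2 = 14 (mod 27)
  r_3 = 41 (mod 81)
  r_4 = 41 (mod 243)
Final: r_4 = 41, and one checks f(r_4) ≡ 0 mod 3^5.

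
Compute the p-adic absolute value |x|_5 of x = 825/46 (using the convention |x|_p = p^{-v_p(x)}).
|825/46|_5 = 1/25

Step 1 — compute v_5(x) by factoring powers of 5 out of the numerator and denominator: v_5(825/46) = 2. Step 2 — apply |x|_p = p^{-v_p(x)} = 5^{-2} = 1/25.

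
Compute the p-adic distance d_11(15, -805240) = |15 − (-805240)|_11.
d_11(15, -805240) = 1/161051

Step 1 — x − y = 15 − (-805240) = 805255. Step 2 — v_11(805255) = 5 (factor: 805255 = (11^5 · 5); the sign does not affect v_p). Step 3 — |x − y|_11 = 11^{-5} = 1/161051.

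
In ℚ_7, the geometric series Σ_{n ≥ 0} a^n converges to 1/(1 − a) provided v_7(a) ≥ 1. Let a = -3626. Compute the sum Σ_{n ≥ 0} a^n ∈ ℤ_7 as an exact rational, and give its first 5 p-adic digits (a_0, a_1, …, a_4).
Σ a^n = 1/(1 − a) = 1/3627;  first 5 digits = (1, 0, 3, 3, 0)

v_7(a) = 2 ≥ 1, so the series converges in ℤ_7 to 1/(1 − a) = 1/(1 − (-3626)) = 1/3627. Expand this rational in ℤ_7: compute digits iteratively via d_i = x_i mod 7, x_{i+1} = (x_i − d_i)/7. The first 5 digits are (1, 0, 3, 3, 0).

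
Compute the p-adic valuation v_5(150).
v_5(150) = 2

v_5(n) is the largest exponent k such that 5^k divides n. Factor out: 150 = 5^2 · 6. (Sign doesn't affect v_p.) So v_5(150) = 2.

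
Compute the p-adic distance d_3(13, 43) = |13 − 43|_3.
d_3(13, 43) = 1/3

Step 1 — x − y = 13 − 43 = -30. Step 2 — v_3(-30) = 1 (factor: -30 = −(3^1 · 10); the sign does not affect v_p). Step 3 — |x − y|_3 = 3^{-1} = 1/3.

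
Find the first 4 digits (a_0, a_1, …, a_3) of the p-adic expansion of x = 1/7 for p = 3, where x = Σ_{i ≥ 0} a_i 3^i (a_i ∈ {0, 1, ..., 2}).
(a_0, …, a_3) = (1, 1, 0, 2)

v_3(1/7) = 0 (numerator and denominator both coprime to 3), so x ∈ ℤ_3^×. Compute digits iteratively via a_i = x_i mod 3, x_{i+1} = (x_i − a_i)/3, with x_0 = x:
  x_0 = 1/7;  a_0 = 1;  x_1 = (x_0 − 1)/3 = -2/7
  x_1 = -2/7;  a_1 = 1;  x_2 = (x_1 − 1)/3 = -3/7
  x_2 = -3/7;  a_2 = 0;  x_3 = (x_2 − 0)/3 = -1/7
  x_3 = -1/7;  a_3 = 2;  x_4 = (x_3 − 2)/3 = -5/7
Digits: (1, 1, 0, 2).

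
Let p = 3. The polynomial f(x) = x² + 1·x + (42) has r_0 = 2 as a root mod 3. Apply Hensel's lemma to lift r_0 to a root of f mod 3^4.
r_3 = 50 (mod 81)

Hensel: r_{i+1} = r_i − f(r_i)·(f′(r_i))^{-1} mod 3^{i+2}, f′(x) = 2x + 1. Iterate:
  r_0 = 2 (mod 3)
  r_1 = 5 (mod 9)
  r_2 = 23 (mod 27)
  r_3 = 50 (mod 81)
Final: r = 50 satisfies f(r) ≡ 0 mod 3^4.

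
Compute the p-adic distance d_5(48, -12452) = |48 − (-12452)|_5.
d_5(48, -12452) = 1/3125

Step 1 — x − y = 48 − (-12452) = 12500. Step 2 — v_5(12500) = 5 (factor: 12500 = (5^5 · 4); the sign does not affect v_p). Step 3 — |x − y|_5 = 5^{-5} = 1/3125.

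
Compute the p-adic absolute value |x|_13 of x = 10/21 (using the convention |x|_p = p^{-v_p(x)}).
|10/21|_13 = 1

Step 1 — compute v_13(x) by factoring powers of 13 out of the numerator and denominator: v_13(10/21) = 0. Step 2 — apply |x|_p = p^{-v_p(x)} = 13^{0} = 1.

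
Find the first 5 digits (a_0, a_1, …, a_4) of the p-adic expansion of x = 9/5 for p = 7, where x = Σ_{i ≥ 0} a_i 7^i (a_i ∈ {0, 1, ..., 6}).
(a_0, …, a_4) = (6, 5, 2, 1, 4)

v_7(9/5) = 0 (numerator and denominator both coprime to 7), so x ∈ ℤ_7^×. Compute digits iteratively via a_i = x_i mod 7, x_{i+1} = (x_i − a_i)/7, with x_0 = x:
  x_0 = 9/5;  a_0 = 6;  x_1 = (x_0 − 6)/7 = -3/5
  x_1 = -3/5;  a_1 = 5;  x_2 = (x_1 − 5)/7 = -4/5
  x_2 = -4/5;  a_2 = 2;  x_3 = (x_2 − 2)/7 = -2/5
  x_3 = -2/5;  a_3 = 1;  x_4 = (x_3 − 1)/7 = -1/5
  x_4 = -1/5;  a_4 = 4;  x_5 = (x_4 − 4)/7 = -3/5
Digits: (6, 5, 2, 1, 4).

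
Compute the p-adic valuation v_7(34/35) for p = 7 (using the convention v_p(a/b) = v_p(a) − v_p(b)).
v_7(34/35) = -1

Factor powers of 7 from the numerator and denominator of the reduced fraction: 34 = 7^0 · 34 and 35 = 7^1 · 5. Apply v_p(a/b) = v_p(a) − v_p(b): v_7(34/35) = 0 − 1 = -1.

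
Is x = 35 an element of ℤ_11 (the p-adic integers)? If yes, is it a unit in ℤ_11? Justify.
x ∈ ℤ_11^× (unit); v_11(x) = 0

ℤ_11 = {x ∈ ℚ_11 : v_11(x) ≥ 0} and ℤ_11^× = {x ∈ ℤ_11 : v_11(x) = 0}. Here v_11(35) = v_11(num) − v_11(den) = 0; compare against these criteria.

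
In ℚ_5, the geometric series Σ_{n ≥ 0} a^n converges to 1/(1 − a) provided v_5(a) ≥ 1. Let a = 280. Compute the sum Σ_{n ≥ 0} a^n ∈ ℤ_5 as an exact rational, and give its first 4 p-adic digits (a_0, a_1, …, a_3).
Σ a^n = 1/(1 − a) = -1/279;  first 4 digits = (1, 1, 2, 0)

v_5(a) = 1 ≥ 1, so the series converges in ℤ_5 to 1/(1 − a) = 1/(1 − 280) = -1/279. Expand this rational in ℤ_5: compute digits iteratively via d_i = x_i mod 5, x_{i+1} = (x_i − d_i)/5. The first 4 digits are (1, 1, 2, 0).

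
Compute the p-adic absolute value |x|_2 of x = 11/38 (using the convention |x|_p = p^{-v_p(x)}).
|11/38|_2 = 2

Step 1 — compute v_2(x) by factoring powers of 2 out of the numerator and denominator: v_2(11/38) = -1. Step 2 — apply |x|_p = p^{-v_p(x)} = 2^{1} = 2.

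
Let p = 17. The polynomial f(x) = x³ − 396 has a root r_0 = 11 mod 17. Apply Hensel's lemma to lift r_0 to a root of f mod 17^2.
r_1 = 96 (mod 289)

Hensel: r_{i+1} = r_i − f(r_i)/f′(r_i) mod 17^{i+2}, where f′(x) = 3x². Iterate:
  r_0 = 11 (mod 17)
  r_1 = 96 (mod 289)
Final: r = 96 with f(r) ≡ 0 mod 17^2.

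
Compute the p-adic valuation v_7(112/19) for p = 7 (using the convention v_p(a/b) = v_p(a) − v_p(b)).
v_7(112/19) = 1

Factor powers of 7 from the numerator and denominator of the reduced fraction: 112 = 7^1 · 16 and 19 = 7^0 · 19. Apply v_p(a/b) = v_p(a) − v_p(b): v_7(112/19) = 1 − 0 = 1.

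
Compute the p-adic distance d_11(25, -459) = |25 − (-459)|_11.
d_11(25, -459) = 1/121

Step 1 — x − y = 25 − (-459) = 484. Step 2 — v_11(484) = 2 (factor: 484 = (11^2 · 4); the sign does not affect v_p). Step 3 — |x − y|_11 = 11^{-2} = 1/121.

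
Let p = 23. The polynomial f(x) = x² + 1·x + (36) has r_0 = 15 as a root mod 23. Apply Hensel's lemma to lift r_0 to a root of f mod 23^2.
r_1 = 245 (mod 529)

Hensel: r_{i+1} = r_i − f(r_i)·(f′(r_i))^{-1} mod 23^{i+2}, f′(x) = 2x + 1. Iterate:
  r_0 = 15 (mod 23)
  r_1 = 245 (mod 529)
Final: r = 245 satisfies f(r) ≡ 0 mod 23^2.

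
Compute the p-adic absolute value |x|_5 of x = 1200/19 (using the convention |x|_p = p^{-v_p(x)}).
|1200/19|_5 = 1/25

Step 1 — compute v_5(x) by factoring powers of 5 out of the numerator and denominator: v_5(1200/19) = 2. Step 2 — apply |x|_p = p^{-v_p(x)} = 5^{-2} = 1/25.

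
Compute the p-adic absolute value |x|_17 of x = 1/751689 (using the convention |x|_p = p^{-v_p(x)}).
|1/751689|_17 = 83521

Step 1 — compute v_17(x) by factoring powers of 17 out of the numerator and denominator: v_17(1/751689) = -4. Step 2 — apply |x|_p = p^{-v_p(x)} = 17^{4} = 83521.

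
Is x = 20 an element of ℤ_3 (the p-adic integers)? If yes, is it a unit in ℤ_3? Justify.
x ∈ ℤ_3^× (unit); v_3(x) = 0

ℤ_3 = {x ∈ ℚ_3 : v_3(x) ≥ 0} and ℤ_3^× = {x ∈ ℤ_3 : v_3(x) = 0}. Here v_3(20) = v_3(num) − v_3(den) = 0; compare against these criteria.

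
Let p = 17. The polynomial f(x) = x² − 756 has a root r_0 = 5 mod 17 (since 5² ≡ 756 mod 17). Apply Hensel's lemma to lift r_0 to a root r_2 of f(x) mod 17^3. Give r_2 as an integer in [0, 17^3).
r_2 = 4442 (mod 4913)

Hensel's recurrence: r_{i+1} = r_i − f(r_i)·(f′(r_i))^{-1} mod 17^{i+2}, with f′(x) = 2x. Iterate:
  r_0 = 5 (mod 17)
  r_1 = 107 (mod 289)
  r_2 = 4442 (mod 4913)
Final: r_2 = 4442, and one checks f(r_2) ≡ 0 mod 17^3.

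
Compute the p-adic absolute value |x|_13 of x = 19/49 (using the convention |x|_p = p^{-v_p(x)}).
|19/49|_13 = 1

Step 1 — compute v_13(x) by factoring powers of 13 out of the numerator and denominator: v_13(19/49) = 0. Step 2 — apply |x|_p = p^{-v_p(x)} = 13^{0} = 1.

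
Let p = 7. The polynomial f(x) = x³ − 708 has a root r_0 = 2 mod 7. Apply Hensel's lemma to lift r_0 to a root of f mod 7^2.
r_1 = 44 (mod 49)

Hensel: r_{i+1} = r_i − f(r_i)/f′(r_i) mod 7^{i+2}, where f′(x) = 3x². Iterate:
  r_0 = 2 (mod 7)
  r_1 = 44 (mod 49)
Final: r = 44 with f(r) ≡ 0 mod 7^2.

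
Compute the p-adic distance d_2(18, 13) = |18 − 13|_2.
d_2(18, 13) = 1

Step 1 — x − y = 18 − 13 = 5. Step 2 — v_2(5) = 0 (factor: 5 = (2^0 · 5); the sign does not affect v_p). Step 3 — |x − y|_2 = 2^{0} = 1.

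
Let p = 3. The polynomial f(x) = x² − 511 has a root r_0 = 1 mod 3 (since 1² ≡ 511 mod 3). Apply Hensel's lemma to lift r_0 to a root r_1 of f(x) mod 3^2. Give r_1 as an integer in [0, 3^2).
r_1 = 4 (mod 9)

Hensel's recurrence: r_{i+1} = r_i − f(r_i)·(f′(r_i))^{-1} mod 3^{i+2}, with f′(x) = 2x. Iterate:
  r_0 = 1 (mod 3)
  r_1 = 4 (mod 9)
Final: r_1 = 4, and one checks f(r_1) ≡ 0 mod 3^2.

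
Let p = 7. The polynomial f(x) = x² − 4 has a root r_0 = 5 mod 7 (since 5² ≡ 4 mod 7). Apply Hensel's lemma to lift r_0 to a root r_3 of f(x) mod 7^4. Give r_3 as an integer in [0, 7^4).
r_3 = 2399 (mod 2401)

Hensel's recurrence: r_{i+1} = r_i − f(r_i)·(f′(r_i))^{-1} mod 7^{i+2}, with f′(x) = 2x. Iterate:
  r_0 = 5 (mod 7)
  r_1 = 47 (mod 49)
  r_2 = 341 (mod 343)
  r_3 = 2399 (mod 2401)
Final: r_3 = 2399, and one checks f(r_3) ≡ 0 mod 7^4.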